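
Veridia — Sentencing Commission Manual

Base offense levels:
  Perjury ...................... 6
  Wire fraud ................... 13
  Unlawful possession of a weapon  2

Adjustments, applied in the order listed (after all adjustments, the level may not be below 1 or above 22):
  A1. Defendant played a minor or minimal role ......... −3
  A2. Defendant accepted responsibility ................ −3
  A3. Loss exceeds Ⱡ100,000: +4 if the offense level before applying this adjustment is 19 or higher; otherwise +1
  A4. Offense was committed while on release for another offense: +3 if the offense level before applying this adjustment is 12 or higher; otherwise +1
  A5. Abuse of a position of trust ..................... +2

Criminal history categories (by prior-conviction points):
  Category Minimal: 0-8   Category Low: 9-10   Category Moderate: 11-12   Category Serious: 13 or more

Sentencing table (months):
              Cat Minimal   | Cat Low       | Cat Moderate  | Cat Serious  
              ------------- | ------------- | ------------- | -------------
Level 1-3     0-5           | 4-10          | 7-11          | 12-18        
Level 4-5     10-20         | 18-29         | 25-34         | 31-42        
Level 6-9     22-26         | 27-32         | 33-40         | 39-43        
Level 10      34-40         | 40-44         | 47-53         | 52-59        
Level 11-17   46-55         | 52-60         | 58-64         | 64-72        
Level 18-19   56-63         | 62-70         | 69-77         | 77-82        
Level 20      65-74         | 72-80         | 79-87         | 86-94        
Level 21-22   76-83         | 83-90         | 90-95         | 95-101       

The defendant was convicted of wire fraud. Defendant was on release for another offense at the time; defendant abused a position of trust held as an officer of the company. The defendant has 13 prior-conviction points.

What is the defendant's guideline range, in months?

77-82 months

Base offense level for wire fraud: 13.
A2 does not apply.
A4 applies (level before this adjustment is 13 ≥ 12, so +3): 13 + 3 = 16.
A5 applies: 16 + 2 = 18.
Final offense level: 18.
Criminal history: 13 prior points → Category Serious (13+).
Level 18 falls in the 18-19 band.
Grid: Level 18-19 × Category Serious = 77-82 months.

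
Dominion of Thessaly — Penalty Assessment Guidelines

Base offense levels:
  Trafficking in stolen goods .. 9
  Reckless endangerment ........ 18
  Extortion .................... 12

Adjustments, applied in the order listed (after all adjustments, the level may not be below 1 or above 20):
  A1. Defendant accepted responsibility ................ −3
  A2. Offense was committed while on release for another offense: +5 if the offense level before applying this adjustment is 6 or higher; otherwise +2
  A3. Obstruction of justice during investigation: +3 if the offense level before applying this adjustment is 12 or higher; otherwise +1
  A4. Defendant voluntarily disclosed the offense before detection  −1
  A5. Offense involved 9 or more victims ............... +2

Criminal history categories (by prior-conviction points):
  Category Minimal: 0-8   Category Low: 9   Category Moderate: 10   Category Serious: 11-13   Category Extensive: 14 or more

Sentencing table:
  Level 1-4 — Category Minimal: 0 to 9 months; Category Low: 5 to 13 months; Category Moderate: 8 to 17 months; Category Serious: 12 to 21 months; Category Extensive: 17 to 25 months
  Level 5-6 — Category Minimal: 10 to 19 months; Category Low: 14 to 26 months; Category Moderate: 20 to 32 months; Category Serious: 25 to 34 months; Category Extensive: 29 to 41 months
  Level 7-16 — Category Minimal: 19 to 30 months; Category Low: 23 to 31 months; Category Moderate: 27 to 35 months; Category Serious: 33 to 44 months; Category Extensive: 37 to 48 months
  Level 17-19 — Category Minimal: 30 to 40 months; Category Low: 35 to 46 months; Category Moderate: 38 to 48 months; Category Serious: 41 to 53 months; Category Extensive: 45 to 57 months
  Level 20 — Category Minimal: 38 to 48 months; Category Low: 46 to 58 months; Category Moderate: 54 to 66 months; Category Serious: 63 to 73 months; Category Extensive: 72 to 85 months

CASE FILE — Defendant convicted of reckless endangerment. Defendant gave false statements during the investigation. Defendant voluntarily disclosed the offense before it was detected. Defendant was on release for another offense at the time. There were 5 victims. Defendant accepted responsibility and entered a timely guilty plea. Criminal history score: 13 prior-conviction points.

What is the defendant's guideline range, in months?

Base offense level for reckless endangerment: 18.
A1 applies: 18 − 3 = 15.
A2 applies (level before this adjustment is 15 ≥ 6, so +5): 15 + 5 = 20.
A3 applies (level before this adjustment is 20 ≥ 12, so +3): 20 + 3 = 23.
A4 applies: 23 − 1 = 22.
A5 does not apply.
Level 22 exceeds the maximum of 20; capped at 20.
Final offense level: 20.
Criminal history: 13 prior points → Category Serious (11-13).
Level 20 falls in the 20 band.
Grid: Level 20 × Category Serious = 63-73 months.

63-73 months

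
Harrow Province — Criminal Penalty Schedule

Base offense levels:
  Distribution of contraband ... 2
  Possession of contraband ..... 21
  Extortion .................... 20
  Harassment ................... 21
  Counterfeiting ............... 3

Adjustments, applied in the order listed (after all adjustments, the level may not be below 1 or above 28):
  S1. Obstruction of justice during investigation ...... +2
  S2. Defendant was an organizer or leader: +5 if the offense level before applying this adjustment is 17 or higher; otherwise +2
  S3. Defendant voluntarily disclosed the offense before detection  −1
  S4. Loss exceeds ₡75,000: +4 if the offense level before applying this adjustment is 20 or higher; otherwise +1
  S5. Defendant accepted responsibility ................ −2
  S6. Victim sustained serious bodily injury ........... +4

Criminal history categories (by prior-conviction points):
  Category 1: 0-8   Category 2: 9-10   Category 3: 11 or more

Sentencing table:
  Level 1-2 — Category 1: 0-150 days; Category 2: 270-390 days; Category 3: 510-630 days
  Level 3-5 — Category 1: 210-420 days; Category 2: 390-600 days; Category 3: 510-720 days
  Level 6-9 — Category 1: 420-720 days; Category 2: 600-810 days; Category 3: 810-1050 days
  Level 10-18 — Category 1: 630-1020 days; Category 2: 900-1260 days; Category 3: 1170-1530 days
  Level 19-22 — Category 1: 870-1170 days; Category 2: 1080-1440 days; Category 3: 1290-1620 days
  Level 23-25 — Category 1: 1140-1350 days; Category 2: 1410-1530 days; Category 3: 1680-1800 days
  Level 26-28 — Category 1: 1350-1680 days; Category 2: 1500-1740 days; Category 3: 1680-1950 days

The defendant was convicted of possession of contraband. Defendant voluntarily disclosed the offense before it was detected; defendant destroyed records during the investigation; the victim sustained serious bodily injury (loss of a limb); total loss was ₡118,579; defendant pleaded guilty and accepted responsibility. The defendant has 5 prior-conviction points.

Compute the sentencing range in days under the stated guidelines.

1350-1680 days

Base offense level for possession of contraband: 21.
S1 applies: 21 + 2 = 23.
S2 does not apply.
S3 applies: 23 − 1 = 22.
S4 applies (level before this adjustment is 22 ≥ 20, so +4): 22 + 4 = 26.
S5 applies: 26 − 2 = 24.
S6 applies: 24 + 4 = 28.
Final offense level: 28.
Criminal history: 5 prior points → Category 1 (0-8).
Level 28 falls in the 26-28 band.
Grid: Level 26-28 × Category 1 = 1350-1680 days.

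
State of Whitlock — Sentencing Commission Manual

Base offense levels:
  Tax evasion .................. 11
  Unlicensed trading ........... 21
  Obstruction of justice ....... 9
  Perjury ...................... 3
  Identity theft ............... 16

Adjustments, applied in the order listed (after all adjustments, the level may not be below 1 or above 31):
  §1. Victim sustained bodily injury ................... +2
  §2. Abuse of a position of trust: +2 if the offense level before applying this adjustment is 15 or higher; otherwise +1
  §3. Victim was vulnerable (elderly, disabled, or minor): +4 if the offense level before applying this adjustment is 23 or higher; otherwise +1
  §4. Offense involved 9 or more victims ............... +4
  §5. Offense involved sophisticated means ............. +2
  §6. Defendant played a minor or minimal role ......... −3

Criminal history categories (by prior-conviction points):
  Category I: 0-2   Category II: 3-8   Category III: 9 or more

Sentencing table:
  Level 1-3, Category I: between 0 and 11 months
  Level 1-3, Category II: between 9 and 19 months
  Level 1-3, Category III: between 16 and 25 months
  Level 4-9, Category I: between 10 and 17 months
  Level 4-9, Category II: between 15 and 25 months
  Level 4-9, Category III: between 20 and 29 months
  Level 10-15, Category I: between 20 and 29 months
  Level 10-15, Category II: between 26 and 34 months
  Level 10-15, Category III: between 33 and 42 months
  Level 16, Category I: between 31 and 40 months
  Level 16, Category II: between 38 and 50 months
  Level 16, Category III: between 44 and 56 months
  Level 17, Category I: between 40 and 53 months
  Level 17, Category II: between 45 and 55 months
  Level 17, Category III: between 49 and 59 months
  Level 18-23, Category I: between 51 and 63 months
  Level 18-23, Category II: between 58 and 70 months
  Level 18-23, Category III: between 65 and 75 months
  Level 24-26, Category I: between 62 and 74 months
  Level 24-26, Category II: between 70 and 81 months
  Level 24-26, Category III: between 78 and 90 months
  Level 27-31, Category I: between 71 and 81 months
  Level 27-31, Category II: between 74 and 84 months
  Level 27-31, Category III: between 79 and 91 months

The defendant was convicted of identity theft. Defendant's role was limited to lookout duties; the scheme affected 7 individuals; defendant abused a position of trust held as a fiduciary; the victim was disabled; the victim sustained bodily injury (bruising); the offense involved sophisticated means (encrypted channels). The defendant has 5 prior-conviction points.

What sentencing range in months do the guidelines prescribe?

58-70 months

Base offense level for identity theft: 16.
§1 applies: 16 + 2 = 18.
§2 applies (level before this adjustment is 18 ≥ 15, so +2): 18 + 2 = 20.
§3 applies (level before this adjustment is 20 < 23, so +1): 20 + 1 = 21.
§5 applies: 21 + 2 = 23.
§6 applies: 23 − 3 = 20.
Final offense level: 20.
Criminal history: 5 prior points → Category II (3-8).
Level 20 falls in the 18-23 band.
Grid: Level 18-23 × Category II = 58-70 months.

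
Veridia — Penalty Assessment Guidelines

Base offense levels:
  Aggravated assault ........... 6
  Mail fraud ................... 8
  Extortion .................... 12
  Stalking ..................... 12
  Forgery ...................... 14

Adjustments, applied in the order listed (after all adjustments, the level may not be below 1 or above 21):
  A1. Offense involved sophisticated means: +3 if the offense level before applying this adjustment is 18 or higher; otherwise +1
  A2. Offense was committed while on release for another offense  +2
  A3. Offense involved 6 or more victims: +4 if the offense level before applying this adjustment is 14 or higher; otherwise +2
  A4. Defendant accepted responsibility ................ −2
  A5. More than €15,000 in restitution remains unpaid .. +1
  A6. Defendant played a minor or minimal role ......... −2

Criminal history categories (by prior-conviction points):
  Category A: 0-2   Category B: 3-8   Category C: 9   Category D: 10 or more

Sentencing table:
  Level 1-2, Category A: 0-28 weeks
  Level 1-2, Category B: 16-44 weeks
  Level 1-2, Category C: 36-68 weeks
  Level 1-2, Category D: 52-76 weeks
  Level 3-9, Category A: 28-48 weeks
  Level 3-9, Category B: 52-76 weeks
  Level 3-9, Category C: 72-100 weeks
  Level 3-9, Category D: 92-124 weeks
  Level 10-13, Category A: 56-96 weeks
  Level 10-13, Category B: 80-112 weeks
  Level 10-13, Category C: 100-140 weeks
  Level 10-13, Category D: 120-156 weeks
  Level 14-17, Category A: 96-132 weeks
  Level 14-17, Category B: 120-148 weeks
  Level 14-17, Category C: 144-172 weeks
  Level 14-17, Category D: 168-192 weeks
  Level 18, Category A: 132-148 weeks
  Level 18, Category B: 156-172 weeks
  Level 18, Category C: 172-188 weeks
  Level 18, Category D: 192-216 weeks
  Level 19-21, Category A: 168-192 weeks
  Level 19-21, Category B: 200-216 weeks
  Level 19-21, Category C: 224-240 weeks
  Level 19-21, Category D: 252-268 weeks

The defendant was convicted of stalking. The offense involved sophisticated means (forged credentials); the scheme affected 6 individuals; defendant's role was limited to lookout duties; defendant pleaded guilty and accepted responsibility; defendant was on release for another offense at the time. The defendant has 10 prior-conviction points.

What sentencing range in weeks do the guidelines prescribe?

168-192 weeks

Base offense level for stalking: 12.
A1 applies (level before this adjustment is 12 < 18, so +1): 12 + 1 = 13.
A2 applies: 13 + 2 = 15.
A3 applies (level before this adjustment is 15 ≥ 14, so +4): 15 + 4 = 19.
A4 applies: 19 − 2 = 17.
A5 does not apply.
A6 applies: 17 − 2 = 15.
Final offense level: 15.
Criminal history: 10 prior points → Category D (10+).
Level 15 falls in the 14-17 band.
Grid: Level 14-17 × Category D = 168-192 weeks.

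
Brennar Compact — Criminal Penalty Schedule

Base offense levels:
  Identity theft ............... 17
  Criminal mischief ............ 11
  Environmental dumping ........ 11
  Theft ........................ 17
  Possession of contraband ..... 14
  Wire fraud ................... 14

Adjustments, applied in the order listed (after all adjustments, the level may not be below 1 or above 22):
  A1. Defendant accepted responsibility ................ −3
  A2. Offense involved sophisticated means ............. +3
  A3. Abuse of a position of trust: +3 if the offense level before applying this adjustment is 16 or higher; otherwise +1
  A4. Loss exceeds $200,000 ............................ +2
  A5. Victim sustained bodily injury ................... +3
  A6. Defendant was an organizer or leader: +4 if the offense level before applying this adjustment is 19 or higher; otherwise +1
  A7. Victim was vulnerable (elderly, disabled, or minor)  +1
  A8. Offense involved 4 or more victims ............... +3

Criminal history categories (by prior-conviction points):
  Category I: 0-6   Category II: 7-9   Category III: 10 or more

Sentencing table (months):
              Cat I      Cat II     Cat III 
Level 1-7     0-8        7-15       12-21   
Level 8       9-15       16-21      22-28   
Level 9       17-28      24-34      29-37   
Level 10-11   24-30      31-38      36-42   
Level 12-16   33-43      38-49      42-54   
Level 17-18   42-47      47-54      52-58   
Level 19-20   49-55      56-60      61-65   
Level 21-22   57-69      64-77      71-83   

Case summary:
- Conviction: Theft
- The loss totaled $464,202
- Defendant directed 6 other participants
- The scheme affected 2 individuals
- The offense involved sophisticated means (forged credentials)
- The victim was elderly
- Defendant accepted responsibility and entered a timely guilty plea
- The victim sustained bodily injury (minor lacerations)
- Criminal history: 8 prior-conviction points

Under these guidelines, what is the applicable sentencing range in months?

Base offense level for theft: 17.
A1 applies: 17 − 3 = 14.
A2 applies: 14 + 3 = 17.
A3 does not apply.
A4 applies: 17 + 2 = 19.
A5 applies: 19 + 3 = 22.
A6 applies (level before this adjustment is 22 ≥ 19, so +4): 22 + 4 = 26.
A7 applies: 26 + 1 = 27.
A8 does not apply.
Level 27 exceeds the maximum of 22; capped at 22.
Final offense level: 22.
Criminal history: 8 prior points → Category II (7-9).
Level 22 falls in the 21-22 band.
Grid: Level 21-22 × Category II = 64-77 months.

64-77 months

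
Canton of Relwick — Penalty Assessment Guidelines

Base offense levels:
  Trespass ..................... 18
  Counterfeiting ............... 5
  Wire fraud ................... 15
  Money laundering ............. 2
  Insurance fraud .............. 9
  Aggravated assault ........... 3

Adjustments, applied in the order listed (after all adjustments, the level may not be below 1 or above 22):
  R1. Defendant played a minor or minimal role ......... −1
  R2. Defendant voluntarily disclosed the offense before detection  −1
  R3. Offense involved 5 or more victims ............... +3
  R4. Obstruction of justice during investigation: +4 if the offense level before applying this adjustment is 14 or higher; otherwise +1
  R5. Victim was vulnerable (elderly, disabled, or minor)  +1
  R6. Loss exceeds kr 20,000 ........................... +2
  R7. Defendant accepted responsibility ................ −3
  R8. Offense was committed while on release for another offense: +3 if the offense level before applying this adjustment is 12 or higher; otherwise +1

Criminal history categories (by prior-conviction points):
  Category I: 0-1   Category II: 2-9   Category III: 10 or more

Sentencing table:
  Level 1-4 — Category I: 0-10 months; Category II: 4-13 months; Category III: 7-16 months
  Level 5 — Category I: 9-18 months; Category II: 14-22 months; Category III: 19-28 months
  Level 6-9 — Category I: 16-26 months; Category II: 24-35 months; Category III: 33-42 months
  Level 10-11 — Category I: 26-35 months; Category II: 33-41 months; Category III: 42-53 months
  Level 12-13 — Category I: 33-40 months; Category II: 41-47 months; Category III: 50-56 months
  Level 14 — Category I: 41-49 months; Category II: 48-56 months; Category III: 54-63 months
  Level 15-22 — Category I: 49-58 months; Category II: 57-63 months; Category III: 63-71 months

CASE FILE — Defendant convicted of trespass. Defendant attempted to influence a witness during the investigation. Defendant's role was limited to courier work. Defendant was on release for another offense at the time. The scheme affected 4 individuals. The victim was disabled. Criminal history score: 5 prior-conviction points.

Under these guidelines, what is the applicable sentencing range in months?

Base offense level for trespass: 18.
R1 applies: 18 − 1 = 17.
R2 does not apply.
R3 does not apply.
R4 applies (level before this adjustment is 17 ≥ 14, so +4): 17 + 4 = 21.
R5 applies: 21 + 1 = 22.
R8 applies (level before this adjustment is 22 ≥ 12, so +3): 22 + 3 = 25.
Level 25 exceeds the maximum of 22; capped at 22.
Final offense level: 22.
Criminal history: 5 prior points → Category II (2-9).
Level 22 falls in the 15-22 band.
Grid: Level 15-22 × Category II = 57-63 months.

57-63 months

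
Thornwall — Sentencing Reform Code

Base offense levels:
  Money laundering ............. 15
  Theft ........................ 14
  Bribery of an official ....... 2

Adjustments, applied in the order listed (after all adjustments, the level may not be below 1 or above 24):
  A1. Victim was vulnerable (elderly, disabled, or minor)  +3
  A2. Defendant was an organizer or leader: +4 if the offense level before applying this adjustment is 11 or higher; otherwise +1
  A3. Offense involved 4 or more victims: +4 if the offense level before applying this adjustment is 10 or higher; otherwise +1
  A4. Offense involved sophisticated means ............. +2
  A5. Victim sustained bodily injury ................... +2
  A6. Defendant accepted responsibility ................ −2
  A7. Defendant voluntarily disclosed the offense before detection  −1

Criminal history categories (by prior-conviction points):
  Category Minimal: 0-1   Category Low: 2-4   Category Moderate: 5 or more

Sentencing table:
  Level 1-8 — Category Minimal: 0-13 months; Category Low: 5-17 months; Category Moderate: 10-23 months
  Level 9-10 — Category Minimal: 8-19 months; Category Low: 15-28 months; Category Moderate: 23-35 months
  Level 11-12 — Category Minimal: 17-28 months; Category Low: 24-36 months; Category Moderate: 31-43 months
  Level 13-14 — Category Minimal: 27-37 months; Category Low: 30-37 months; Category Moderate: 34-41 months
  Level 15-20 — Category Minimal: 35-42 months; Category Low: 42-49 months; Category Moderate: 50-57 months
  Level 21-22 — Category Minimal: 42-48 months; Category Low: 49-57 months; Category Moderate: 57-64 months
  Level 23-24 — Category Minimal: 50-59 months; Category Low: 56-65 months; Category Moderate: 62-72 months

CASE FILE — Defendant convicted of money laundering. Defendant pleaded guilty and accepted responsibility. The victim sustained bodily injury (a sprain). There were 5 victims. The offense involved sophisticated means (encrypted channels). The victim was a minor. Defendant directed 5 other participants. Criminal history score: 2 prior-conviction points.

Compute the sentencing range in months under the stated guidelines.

56-65 months

Base offense level for money laundering: 15.
A1 applies: 15 + 3 = 18.
A2 applies (level before this adjustment is 18 ≥ 11, so +4): 18 + 4 = 22.
A3 applies (level before this adjustment is 22 ≥ 10, so +4): 22 + 4 = 26.
A4 applies: 26 + 2 = 28.
A5 applies: 28 + 2 = 30.
A6 applies: 30 − 2 = 28.
A7 does not apply.
Level 28 exceeds the maximum of 24; capped at 24.
Final offense level: 24.
Criminal history: 2 prior points → Category Low (2-4).
Level 24 falls in the 23-24 band.
Grid: Level 23-24 × Category Low = 56-65 months.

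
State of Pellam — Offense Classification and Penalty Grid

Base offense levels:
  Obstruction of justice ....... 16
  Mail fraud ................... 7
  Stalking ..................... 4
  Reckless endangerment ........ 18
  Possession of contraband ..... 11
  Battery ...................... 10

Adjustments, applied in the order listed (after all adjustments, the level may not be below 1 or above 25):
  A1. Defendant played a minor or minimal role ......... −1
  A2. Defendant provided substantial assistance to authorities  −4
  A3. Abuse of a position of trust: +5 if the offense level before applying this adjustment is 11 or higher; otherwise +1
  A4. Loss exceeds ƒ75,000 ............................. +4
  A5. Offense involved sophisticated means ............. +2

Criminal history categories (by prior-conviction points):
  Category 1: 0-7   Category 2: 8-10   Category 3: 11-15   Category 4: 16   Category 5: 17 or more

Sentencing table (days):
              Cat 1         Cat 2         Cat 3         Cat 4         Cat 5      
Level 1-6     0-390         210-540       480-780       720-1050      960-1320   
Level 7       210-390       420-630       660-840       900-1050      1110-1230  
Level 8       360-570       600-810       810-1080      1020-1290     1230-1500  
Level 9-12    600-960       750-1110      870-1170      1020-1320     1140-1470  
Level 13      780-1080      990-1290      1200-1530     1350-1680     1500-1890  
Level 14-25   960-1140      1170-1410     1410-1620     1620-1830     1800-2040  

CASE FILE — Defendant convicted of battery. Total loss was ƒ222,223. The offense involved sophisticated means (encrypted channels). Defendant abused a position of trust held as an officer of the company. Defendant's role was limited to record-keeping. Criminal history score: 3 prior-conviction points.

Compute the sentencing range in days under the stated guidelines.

Base offense level for battery: 10.
A1 applies: 10 − 1 = 9.
A2 does not apply.
A3 applies (level before this adjustment is 9 < 11, so +1): 9 + 1 = 10.
A4 applies: 10 + 4 = 14.
A5 applies: 14 + 2 = 16.
Final offense level: 16.
Criminal history: 3 prior points → Category 1 (0-7).
Level 16 falls in the 14-25 band.
Grid: Level 14-25 × Category 1 = 960-1140 days.

960-1140 days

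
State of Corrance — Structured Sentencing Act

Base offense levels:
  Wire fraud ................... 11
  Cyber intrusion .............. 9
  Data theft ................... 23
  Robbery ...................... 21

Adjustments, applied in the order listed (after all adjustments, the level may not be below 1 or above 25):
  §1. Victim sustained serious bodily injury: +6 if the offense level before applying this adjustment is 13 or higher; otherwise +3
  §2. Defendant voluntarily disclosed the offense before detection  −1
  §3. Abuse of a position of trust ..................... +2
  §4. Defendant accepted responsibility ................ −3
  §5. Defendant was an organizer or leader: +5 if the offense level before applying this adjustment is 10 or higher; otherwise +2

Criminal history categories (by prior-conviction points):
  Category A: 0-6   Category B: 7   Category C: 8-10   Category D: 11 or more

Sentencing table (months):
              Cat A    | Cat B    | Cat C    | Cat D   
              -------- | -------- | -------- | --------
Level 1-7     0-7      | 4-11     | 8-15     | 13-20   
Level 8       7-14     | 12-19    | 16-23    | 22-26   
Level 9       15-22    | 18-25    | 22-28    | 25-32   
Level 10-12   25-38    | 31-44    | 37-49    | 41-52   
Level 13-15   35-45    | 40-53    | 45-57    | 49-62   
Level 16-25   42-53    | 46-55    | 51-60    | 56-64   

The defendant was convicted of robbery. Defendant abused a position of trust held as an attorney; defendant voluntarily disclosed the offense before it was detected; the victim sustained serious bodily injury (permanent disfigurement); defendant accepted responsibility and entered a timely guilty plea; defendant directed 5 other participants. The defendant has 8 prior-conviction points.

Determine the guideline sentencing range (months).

Base offense level for robbery: 21.
§1 applies (level before this adjustment is 21 ≥ 13, so +6): 21 + 6 = 27.
§2 applies: 27 − 1 = 26.
§3 applies: 26 + 2 = 28.
§4 applies: 28 − 3 = 25.
§5 applies (level before this adjustment is 25 ≥ 10, so +5): 25 + 5 = 30.
Level 30 exceeds the maximum of 25; capped at 25.
Final offense level: 25.
Criminal history: 8 prior points → Category C (8-10).
Level 25 falls in the 16-25 band.
Grid: Level 16-25 × Category C = 51-60 months.

51-60 months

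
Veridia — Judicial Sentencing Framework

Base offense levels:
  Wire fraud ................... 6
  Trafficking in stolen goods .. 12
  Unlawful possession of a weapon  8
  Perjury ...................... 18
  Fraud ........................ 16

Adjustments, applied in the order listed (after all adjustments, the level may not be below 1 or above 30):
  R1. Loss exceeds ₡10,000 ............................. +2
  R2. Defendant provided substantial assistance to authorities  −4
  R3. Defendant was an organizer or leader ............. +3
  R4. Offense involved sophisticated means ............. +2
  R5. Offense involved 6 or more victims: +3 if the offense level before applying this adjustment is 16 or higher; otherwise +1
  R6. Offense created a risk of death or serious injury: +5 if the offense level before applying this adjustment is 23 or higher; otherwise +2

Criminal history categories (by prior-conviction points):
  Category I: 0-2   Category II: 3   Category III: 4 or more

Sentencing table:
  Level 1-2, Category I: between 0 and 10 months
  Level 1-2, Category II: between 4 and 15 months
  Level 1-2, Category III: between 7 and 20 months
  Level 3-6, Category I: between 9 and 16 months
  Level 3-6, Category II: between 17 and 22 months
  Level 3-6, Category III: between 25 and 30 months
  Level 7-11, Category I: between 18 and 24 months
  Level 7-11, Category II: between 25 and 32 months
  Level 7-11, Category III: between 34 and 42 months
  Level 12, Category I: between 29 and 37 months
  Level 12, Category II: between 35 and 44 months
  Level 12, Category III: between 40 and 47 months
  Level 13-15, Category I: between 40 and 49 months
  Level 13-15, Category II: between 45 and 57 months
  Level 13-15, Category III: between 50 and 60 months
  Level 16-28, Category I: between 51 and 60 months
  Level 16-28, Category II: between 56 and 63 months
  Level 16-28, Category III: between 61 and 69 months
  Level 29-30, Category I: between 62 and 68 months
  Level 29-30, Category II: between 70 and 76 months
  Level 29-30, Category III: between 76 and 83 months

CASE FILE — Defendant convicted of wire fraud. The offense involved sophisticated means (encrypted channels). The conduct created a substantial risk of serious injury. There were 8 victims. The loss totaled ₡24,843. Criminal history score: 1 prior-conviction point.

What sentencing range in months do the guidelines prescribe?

Base offense level for wire fraud: 6.
R1 applies: 6 + 2 = 8.
R4 applies: 8 + 2 = 10.
R5 applies (level before this adjustment is 10 < 16, so +1): 10 + 1 = 11.
R6 applies (level before this adjustment is 11 < 23, so +2): 11 + 2 = 13.
Final offense level: 13.
Criminal history: 1 prior point → Category I (0-2).
Level 13 falls in the 13-15 band.
Grid: Level 13-15 × Category I = 40-49 months.

40-49 months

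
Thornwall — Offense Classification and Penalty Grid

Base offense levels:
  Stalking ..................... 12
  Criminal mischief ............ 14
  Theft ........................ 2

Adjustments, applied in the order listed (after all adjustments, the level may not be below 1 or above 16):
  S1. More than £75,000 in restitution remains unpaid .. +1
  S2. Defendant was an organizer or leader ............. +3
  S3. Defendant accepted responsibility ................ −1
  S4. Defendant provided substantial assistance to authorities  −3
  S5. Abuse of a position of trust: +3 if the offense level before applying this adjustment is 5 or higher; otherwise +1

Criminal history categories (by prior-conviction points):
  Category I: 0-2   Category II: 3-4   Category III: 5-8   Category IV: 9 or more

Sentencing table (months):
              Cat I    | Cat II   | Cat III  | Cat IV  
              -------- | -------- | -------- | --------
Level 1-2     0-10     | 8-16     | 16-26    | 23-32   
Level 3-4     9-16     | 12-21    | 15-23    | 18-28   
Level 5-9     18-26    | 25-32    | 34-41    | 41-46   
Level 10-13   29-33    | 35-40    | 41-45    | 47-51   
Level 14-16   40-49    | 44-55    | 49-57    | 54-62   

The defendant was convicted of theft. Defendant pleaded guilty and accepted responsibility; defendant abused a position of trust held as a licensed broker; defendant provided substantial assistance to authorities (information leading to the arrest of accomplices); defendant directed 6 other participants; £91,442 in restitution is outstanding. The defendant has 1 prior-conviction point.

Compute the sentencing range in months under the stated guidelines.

Base offense level for theft: 2.
S1 applies: 2 + 1 = 3.
S2 applies: 3 + 3 = 6.
S3 applies: 6 − 1 = 5.
S4 applies: 5 − 3 = 2.
S5 applies (level before this adjustment is 2 < 5, so +1): 2 + 1 = 3.
Final offense level: 3.
Criminal history: 1 prior point → Category I (0-2).
Level 3 falls in the 3-4 band.
Grid: Level 3-4 × Category I = 9-16 months.

9-16 months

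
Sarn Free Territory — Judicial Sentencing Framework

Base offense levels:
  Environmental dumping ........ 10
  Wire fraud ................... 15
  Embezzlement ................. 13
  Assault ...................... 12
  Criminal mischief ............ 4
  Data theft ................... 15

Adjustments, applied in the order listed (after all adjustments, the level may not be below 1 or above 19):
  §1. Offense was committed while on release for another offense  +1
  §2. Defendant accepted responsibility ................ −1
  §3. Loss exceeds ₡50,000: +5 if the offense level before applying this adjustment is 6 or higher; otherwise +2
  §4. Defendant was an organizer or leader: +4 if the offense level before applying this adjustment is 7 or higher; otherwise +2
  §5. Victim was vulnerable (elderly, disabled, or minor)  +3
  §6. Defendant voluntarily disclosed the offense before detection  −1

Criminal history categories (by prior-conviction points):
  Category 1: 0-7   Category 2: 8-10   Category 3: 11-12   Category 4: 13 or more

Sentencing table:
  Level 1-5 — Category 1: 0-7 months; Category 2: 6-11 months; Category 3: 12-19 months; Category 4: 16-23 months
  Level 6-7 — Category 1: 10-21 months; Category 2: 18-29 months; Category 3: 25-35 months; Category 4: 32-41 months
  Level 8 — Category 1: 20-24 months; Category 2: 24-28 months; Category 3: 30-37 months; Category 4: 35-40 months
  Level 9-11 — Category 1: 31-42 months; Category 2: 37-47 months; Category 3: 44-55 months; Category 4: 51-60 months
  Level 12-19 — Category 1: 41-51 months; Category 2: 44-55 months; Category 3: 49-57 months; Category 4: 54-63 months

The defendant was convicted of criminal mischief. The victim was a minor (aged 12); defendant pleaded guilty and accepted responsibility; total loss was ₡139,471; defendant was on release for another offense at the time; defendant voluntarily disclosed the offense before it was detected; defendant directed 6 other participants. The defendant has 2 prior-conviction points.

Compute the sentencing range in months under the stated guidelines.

31-42 months

Base offense level for criminal mischief: 4.
§1 applies: 4 + 1 = 5.
§2 applies: 5 − 1 = 4.
§3 applies (level before this adjustment is 4 < 6, so +2): 4 + 2 = 6.
§4 applies (level before this adjustment is 6 < 7, so +2): 6 + 2 = 8.
§5 applies: 8 + 3 = 11.
§6 applies: 11 − 1 = 10.
Final offense level: 10.
Criminal history: 2 prior points → Category 1 (0-7).
Level 10 falls in the 9-11 band.
Grid: Level 9-11 × Category 1 = 31-42 months.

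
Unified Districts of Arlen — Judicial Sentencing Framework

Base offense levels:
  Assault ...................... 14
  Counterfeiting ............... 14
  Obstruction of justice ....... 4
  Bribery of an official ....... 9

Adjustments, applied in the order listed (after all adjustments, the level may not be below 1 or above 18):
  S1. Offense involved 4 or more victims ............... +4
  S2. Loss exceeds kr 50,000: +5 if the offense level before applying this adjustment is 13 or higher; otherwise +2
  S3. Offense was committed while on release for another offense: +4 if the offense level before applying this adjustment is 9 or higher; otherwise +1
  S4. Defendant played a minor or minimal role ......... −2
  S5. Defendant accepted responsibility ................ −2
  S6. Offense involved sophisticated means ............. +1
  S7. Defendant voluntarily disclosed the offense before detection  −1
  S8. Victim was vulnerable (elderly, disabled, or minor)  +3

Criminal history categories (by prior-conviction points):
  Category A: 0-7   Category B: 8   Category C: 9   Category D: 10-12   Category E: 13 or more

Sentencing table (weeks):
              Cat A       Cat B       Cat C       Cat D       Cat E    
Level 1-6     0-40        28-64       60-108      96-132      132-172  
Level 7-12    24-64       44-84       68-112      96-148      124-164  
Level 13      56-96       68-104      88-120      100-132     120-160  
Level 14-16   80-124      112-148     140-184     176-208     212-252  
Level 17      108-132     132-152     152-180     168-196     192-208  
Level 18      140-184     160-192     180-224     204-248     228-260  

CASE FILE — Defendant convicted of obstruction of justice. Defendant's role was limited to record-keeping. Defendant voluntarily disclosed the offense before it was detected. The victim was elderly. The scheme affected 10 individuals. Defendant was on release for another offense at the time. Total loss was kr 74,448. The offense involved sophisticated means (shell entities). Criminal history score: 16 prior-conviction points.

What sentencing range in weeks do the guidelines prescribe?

212-252 weeks

Base offense level for obstruction of justice: 4.
S1 applies: 4 + 4 = 8.
S2 applies (level before this adjustment is 8 < 13, so +2): 8 + 2 = 10.
S3 applies (level before this adjustment is 10 ≥ 9, so +4): 10 + 4 = 14.
S4 applies: 14 − 2 = 12.
S6 applies: 12 + 1 = 13.
S7 applies: 13 − 1 = 12.
S8 applies: 12 + 3 = 15.
Final offense level: 15.
Criminal history: 16 prior points → Category E (13+).
Level 15 falls in the 14-16 band.
Grid: Level 14-16 × Category E = 212-252 weeks.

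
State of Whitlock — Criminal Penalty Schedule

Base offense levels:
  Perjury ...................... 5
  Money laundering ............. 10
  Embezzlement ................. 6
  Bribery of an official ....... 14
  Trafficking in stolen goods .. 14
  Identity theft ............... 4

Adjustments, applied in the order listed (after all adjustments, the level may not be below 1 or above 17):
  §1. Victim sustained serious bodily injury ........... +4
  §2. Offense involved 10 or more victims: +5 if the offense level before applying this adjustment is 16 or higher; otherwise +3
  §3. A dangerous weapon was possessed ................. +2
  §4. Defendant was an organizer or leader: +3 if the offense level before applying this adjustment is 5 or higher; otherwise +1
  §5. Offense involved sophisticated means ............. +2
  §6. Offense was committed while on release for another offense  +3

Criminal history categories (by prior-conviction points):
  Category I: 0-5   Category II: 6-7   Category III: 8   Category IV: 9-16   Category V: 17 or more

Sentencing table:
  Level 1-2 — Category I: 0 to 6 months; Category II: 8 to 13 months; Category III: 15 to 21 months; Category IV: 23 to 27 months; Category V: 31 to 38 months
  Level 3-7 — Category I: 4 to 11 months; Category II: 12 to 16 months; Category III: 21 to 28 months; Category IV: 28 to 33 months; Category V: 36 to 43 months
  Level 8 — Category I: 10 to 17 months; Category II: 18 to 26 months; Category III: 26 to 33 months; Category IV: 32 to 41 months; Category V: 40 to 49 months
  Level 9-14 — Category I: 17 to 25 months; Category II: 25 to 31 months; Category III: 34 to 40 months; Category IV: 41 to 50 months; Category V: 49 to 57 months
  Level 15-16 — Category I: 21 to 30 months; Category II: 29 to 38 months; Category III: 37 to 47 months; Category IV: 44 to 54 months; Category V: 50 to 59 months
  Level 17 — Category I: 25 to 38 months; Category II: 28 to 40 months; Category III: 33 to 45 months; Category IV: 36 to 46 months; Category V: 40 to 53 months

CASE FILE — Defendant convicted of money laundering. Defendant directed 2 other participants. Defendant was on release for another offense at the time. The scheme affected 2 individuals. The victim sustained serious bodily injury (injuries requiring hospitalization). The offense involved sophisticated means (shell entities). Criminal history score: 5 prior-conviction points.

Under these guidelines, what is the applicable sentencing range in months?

25-38 months

Base offense level for money laundering: 10.
§1 applies: 10 + 4 = 14.
§3 does not apply.
§4 applies (level before this adjustment is 14 ≥ 5, so +3): 14 + 3 = 17.
§5 applies: 17 + 2 = 19.
§6 applies: 19 + 3 = 22.
Level 22 exceeds the maximum of 17; capped at 17.
Final offense level: 17.
Criminal history: 5 prior points → Category I (0-5).
Level 17 falls in the 17 band.
Grid: Level 17 × Category I = 25-38 months.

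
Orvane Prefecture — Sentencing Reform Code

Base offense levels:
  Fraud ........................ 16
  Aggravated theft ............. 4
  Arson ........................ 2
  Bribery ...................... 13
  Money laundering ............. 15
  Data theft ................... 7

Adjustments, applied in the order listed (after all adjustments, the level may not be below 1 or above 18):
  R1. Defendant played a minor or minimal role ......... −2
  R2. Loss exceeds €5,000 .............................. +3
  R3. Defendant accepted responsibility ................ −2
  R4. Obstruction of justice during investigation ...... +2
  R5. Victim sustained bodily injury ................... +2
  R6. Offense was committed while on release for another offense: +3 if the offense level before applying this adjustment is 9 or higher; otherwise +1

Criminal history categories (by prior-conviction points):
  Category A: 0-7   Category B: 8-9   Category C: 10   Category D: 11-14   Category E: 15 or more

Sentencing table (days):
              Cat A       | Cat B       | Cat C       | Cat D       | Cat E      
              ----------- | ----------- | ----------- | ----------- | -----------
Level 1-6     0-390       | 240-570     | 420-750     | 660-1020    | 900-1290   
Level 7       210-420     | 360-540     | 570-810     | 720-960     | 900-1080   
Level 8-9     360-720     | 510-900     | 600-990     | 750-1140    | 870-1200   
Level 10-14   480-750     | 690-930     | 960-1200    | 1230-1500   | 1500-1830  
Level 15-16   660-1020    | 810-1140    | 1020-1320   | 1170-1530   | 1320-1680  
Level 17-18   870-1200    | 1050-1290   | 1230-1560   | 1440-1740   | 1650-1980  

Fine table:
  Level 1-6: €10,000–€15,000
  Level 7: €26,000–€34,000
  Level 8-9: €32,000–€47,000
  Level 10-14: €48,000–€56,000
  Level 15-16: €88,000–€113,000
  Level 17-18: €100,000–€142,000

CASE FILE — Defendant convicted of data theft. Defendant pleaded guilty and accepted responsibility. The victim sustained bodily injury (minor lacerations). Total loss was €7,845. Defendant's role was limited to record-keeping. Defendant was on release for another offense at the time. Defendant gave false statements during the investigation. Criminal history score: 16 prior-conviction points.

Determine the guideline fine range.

Base offense level for data theft: 7.
R1 applies: 7 − 2 = 5.
R2 applies: 5 + 3 = 8.
R3 applies: 8 − 2 = 6.
R4 applies: 6 + 2 = 8.
R5 applies: 8 + 2 = 10.
R6 applies (level before this adjustment is 10 ≥ 9, so +3): 10 + 3 = 13.
Final offense level: 13.
Level 13 falls in the 10-14 band.
Fine table: Level 10-14 → €48,000–€56,000.

€48,000–€56,000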